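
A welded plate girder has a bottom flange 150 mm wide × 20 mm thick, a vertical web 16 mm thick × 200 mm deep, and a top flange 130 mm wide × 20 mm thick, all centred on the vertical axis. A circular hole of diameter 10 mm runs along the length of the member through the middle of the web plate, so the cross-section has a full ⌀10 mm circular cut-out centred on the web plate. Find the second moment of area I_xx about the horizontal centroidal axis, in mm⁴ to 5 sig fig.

I_xx ≈ 7.8391 × 10⁷ mm⁴

Break the section into simple shapes (no overlaps), measuring from the bottom-left corner of the bounding box.
Bottom plate: 150 × 20, A = 3 000 mm², y = 10 mm, Ī = 100 000 mm⁴.
Web plate: 16 × 200, A = 3 200 mm², y = 120 mm, Ī = 10 666 667 mm⁴.
Top plate: 130 × 20, A = 2 600 mm², y = 230 mm, Ī = 86666.67 mm⁴.
Hole (subtracted): ⌀10, A = 78.53982 mm², y = 120 mm, Ī = 490.8739 mm⁴.
Centroid: ȳ = ΣA·y / ΣA = 114.955 mm.
Transfer each piece to the horizontal centroidal axis using Ī + A·d² with d = y − 114.955:
  bottom plate: d = -104.955 mm → contributes +33 146 639 mm⁴
  web plate: d = 5.045027 mm → contributes +10 748 114 mm⁴
  top plate: d = 115.045 mm → contributes +34 498 598 mm⁴
  hole: d = 5.045027 mm → contributes −2489.892 mm⁴
Total I = 78 390 861 mm⁴.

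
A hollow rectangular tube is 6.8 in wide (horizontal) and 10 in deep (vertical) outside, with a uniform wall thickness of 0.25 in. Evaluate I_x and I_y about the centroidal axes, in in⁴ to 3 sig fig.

I_x ≈ 117 in⁴, I_y ≈ 64.1 in⁴

Split into non-overlapping primitives; take the origin at the lower-left of the bounding box.
Outer rectangle: 6.8 × 10, A = 68 in², y = 5 in, Ī = 566.67 in⁴.
Inner void (subtracted): 6.3 × 9.5, A = 59.85 in², y = 5 in, Ī = 450.12 in⁴.
By symmetry the centroid is at mid-height, ȳ = 5 in.
All pieces are centred on the centroidal x-axis, so I = ΣĪ (holes subtracted) = 116.54 in⁴.
Repeating about the centroidal y-axis gives I_y = 64.073 in⁴.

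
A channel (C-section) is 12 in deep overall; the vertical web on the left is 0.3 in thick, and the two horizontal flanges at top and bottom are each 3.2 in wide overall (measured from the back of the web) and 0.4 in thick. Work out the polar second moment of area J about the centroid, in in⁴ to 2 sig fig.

J ≈ 130 in⁴

Break the section into simple shapes (no overlaps), measuring from the bottom-left corner of the bounding box.
Web: 0.3 × 12, A = 3.6 in², y = 6 in, Ī = 43.2 in⁴.
Top flange (beyond web): 2.9 × 0.4, A = 1.16 in², y = 11.8 in, Ī = 0.01547 in⁴.
Bottom flange (beyond web): 2.9 × 0.4, A = 1.16 in², y = 0.2 in, Ī = 0.01547 in⁴.
By symmetry the centroid is at mid-height, ȳ = 6 in.
Transfer each piece to the centroidal x-axis using Ī + A·d² with d = y − 6:
  web: d = 0 in → contributes +43.2 in⁴
  top flange (beyond web): d = 5.8 in → contributes +39.04 in⁴
  bottom flange (beyond web): d = -5.8 in → contributes +39.04 in⁴
Total I = 121.3 in⁴.
For the y-axis: x̄ = 0.777 in.
Repeating about the centroidal y-axis gives I_y = 5.265 in⁴.
Polar second moment: J = I_x + I_y = 126.5 in⁴.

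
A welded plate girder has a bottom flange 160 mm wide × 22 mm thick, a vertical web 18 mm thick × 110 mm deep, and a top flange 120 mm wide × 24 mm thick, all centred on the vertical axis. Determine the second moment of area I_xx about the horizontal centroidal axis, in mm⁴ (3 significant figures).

I_xx ≈ 3.04 × 10⁷ mm⁴

Split into non-overlapping primitives; take the origin at the lower-left of the bounding box.
Bottom plate: 160 × 22, A = 3 520 mm², y = 11 mm, Ī = 141 973 mm⁴.
Web plate: 18 × 110, A = 1 980 mm², y = 77 mm, Ī = 1 996 500 mm⁴.
Top plate: 120 × 24, A = 2 880 mm², y = 144 mm, Ī = 138 240 mm⁴.
Centroid: ȳ = ΣA·y / ΣA = 72.303 mm.
Transfer each piece to the horizontal centroidal axis using Ī + A·d² with d = y − 72.303:
  bottom plate: d = -61.303 mm → contributes +13 370 381 mm⁴
  web plate: d = 4.6969 mm → contributes +2 040 180 mm⁴
  top plate: d = 71.697 mm → contributes +14 942 722 mm⁴
Total I = 30 353 283 mm⁴.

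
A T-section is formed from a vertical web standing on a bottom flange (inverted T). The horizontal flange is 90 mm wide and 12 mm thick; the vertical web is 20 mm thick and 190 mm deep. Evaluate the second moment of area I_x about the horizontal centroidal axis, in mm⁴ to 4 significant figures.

Treat the section as a set of non-overlapping primitives; coordinates are from the bounding-box lower-left.
Flange: 90 × 12, A = 1 080 mm², y = 6 mm, Ī = 12 960 mm⁴.
Web: 20 × 190, A = 3 800 mm², y = 107 mm, Ī = 11 431 667 mm⁴.
Centroid: ȳ = ΣA·y / ΣA = 84.6475 mm.
Transfer each piece to the horizontal centroidal axis using Ī + A·d² with d = y − 84.6475:
  flange: d = -78.6475 mm → contributes +6 693 231 mm⁴
  web: d = 22.3525 mm → contributes +13 330 270 mm⁴
Total I = 20 023 500 mm⁴.

I_x ≈ 2.002 × 10⁷ mm⁴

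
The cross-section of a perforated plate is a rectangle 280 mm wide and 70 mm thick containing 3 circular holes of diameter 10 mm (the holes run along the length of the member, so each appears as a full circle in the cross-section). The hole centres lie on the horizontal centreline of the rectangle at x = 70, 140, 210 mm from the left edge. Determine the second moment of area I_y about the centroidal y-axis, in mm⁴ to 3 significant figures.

I_y ≈ 1.27 × 10⁸ mm⁴

Split into non-overlapping primitives; take the origin at the lower-left of the bounding box.
Plate: 280 × 70, A = 19 600 mm², x = 140 mm, Ī = 128 053 333 mm⁴.
Hole 1 (subtracted): ⌀10, A = 78.54 mm², x = 70 mm, Ī = 490.87 mm⁴.
Hole 2 (subtracted): ⌀10, A = 78.54 mm², x = 140 mm, Ī = 490.87 mm⁴.
Hole 3 (subtracted): ⌀10, A = 78.54 mm², x = 210 mm, Ī = 490.87 mm⁴.
By symmetry the centroid is at mid-width, x̄ = 140 mm.
Transfer each piece to the centroidal y-axis using Ī + A·d² with d = x − 140:
  plate: d = 0 mm → contributes +128 053 333 mm⁴
  hole 1: d = -70 mm → contributes −385 336 mm⁴
  hole 2: d = 0 mm → contributes −490.87 mm⁴
  hole 3: d = 70 mm → contributes −385 336 mm⁴
Total I = 127 282 171 mm⁴.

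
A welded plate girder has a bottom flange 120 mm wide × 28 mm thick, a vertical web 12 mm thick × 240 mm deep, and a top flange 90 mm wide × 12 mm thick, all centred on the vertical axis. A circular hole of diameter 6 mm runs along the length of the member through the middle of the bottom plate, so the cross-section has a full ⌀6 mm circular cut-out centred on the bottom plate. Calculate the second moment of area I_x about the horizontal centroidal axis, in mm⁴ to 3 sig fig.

Split into non-overlapping primitives; take the origin at the lower-left of the bounding box.
Bottom plate: 120 × 28, A = 3 360 mm², y = 14 mm, Ī = 219 520 mm⁴.
Web plate: 12 × 240, A = 2 880 mm², y = 148 mm, Ī = 13 824 000 mm⁴.
Top plate: 90 × 12, A = 1 080 mm², y = 274 mm, Ī = 12 960 mm⁴.
Hole (subtracted): ⌀6, A = 28.274 mm², y = 14 mm, Ī = 63.617 mm⁴.
Centroid: ȳ = ΣA·y / ΣA = 105.44 mm.
Transfer each piece to the horizontal centroidal axis using Ī + A·d² with d = y − 105.44:
  bottom plate: d = -91.435 mm → contributes +28 310 417 mm⁴
  web plate: d = 42.565 mm → contributes +19 041 888 mm⁴
  top plate: d = 168.56 mm → contributes +30 700 199 mm⁴
  hole: d = -91.435 mm → contributes −236 448 mm⁴
Total I = 77 816 056 mm⁴.

I_x ≈ 7.78 × 10⁷ mm⁴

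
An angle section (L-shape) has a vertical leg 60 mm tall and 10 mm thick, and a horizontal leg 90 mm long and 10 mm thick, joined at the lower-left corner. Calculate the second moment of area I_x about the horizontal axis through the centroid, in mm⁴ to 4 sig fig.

I_x ≈ 4.010 × 10⁵ mm⁴

Treat the section as a set of non-overlapping primitives; coordinates are from the bounding-box lower-left.
Vertical leg: 10 × 60, A = 600 mm², y = 30 mm, Ī = 180 000 mm⁴.
Horizontal leg (remainder): 80 × 10, A = 800 mm², y = 5 mm, Ī = 6666.67 mm⁴.
Centroid: ȳ = ΣA·y / ΣA = 15.7143 mm.
Transfer each piece to the horizontal axis through the centroid using Ī + A·d² with d = y − 15.7143:
  vertical leg: d = 14.2857 mm → contributes +302 449 mm⁴
  horizontal leg (remainder): d = -10.7143 mm → contributes +98503.4 mm⁴
Total I = 400 952 mm⁴.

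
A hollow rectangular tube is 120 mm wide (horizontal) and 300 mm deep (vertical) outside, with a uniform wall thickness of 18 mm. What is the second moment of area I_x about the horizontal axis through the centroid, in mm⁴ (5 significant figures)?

Decompose the section into non-overlapping parts with the origin at the bottom-left of its bounding rectangle.
Outer rectangle: 120 × 300, A = 36 000 mm², y = 150 mm, Ī = 270 000 000 mm⁴.
Inner void (subtracted): 84 × 264, A = 22 176 mm², y = 150 mm, Ī = 128 798 208 mm⁴.
By symmetry the centroid is at mid-height, ȳ = 150 mm.
All pieces are centred on the horizontal axis through the centroid, so I = ΣĪ (holes subtracted) = 141 201 792 mm⁴.

I_x ≈ 1.4120 × 10⁸ mm⁴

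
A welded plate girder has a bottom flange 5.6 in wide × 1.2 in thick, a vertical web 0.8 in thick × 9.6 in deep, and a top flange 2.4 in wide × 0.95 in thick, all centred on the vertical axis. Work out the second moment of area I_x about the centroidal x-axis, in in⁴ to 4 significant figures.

Split into non-overlapping primitives; take the origin at the lower-left of the bounding box.
Bottom plate: 5.6 × 1.2, A = 6.72 in², y = 0.6 in, Ī = 0.8064 in⁴.
Web plate: 0.8 × 9.6, A = 7.68 in², y = 6 in, Ī = 58.9824 in⁴.
Top plate: 2.4 × 0.95, A = 2.28 in², y = 11.275 in, Ī = 0.171475 in⁴.
Centroid: ȳ = ΣA·y / ΣA = 4.5455 in.
Transfer each piece to the centroidal x-axis using Ī + A·d² with d = y − 4.5455:
  bottom plate: d = -3.9455 in → contributes +105.417 in⁴
  web plate: d = 1.4545 in → contributes +75.2299 in⁴
  top plate: d = 6.7295 in → contributes +103.424 in⁴
Total I = 284.07 in⁴.

I_x ≈ 284.1 in⁴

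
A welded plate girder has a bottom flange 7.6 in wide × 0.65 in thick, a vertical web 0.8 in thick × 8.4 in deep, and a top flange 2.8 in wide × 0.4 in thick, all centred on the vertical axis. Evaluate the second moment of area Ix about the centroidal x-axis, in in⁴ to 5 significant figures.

Treat the section as a set of non-overlapping primitives; coordinates are from the bounding-box lower-left.
Bottom plate: 7.6 × 0.65, A = 4.94 in², y = 0.325 in, Ī = 0.1739292 in⁴.
Web plate: 0.8 × 8.4, A = 6.72 in², y = 4.85 in, Ī = 39.5136 in⁴.
Top plate: 2.8 × 0.4, A = 1.12 in², y = 9.25 in, Ī = 0.01493333 in⁴.
Centroid: ȳ = ΣA·y / ΣA = 3.486502 in.
Transfer each piece to the centroidal x-axis using Ī + A·d² with d = y − 3.486502:
  bottom plate: d = -3.161502 in → contributes +49.54971 in⁴
  web plate: d = 1.363498 in → contributes +52.00693 in⁴
  top plate: d = 5.763498 in → contributes +37.21899 in⁴
Total I = 138.7756 in⁴.

Ix ≈ 138.78 in⁴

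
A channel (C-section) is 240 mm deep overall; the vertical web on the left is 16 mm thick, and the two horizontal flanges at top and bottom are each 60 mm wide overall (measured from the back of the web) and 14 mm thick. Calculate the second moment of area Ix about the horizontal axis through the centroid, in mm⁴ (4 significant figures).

Ix ≈ 3.418 × 10⁷ mm⁴

Treat the section as a set of non-overlapping primitives; coordinates are from the bounding-box lower-left.
Web: 16 × 240, A = 3 840 mm², y = 120 mm, Ī = 18 432 000 mm⁴.
Top flange (beyond web): 44 × 14, A = 616 mm², y = 233 mm, Ī = 10061.3 mm⁴.
Bottom flange (beyond web): 44 × 14, A = 616 mm², y = 7 mm, Ī = 10061.3 mm⁴.
By symmetry the centroid is at mid-height, ȳ = 120 mm.
Transfer each piece to the horizontal axis through the centroid using Ī + A·d² with d = y − 120:
  web: d = 0 mm → contributes +18 432 000 mm⁴
  top flange (beyond web): d = 113 mm → contributes +7 875 765 mm⁴
  bottom flange (beyond web): d = -113 mm → contributes +7 875 765 mm⁴
Total I = 34 183 531 mm⁴.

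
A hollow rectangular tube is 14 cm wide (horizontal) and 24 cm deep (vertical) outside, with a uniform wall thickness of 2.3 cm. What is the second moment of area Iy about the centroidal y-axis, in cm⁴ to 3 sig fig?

Iy ≈ 4150 cm⁴

Treat the section as a set of non-overlapping primitives; coordinates are from the bounding-box lower-left.
Outer rectangle: 14 × 24, A = 336 cm², x = 7 cm, Ī = 5 488 cm⁴.
Inner void (subtracted): 9.4 × 19.4, A = 182.36 cm², x = 7 cm, Ī = 1342.8 cm⁴.
By symmetry the centroid is at mid-width, x̄ = 7 cm.
All pieces are centred on the centroidal y-axis, so I = ΣĪ (holes subtracted) = 4145.2 cm⁴.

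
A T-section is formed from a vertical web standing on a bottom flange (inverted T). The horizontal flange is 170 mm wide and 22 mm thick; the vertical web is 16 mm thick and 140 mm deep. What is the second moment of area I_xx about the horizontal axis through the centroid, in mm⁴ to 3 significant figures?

Split into non-overlapping primitives; take the origin at the lower-left of the bounding box.
Flange: 170 × 22, A = 3 740 mm², y = 11 mm, Ī = 150 847 mm⁴.
Web: 16 × 140, A = 2 240 mm², y = 92 mm, Ī = 3 658 667 mm⁴.
Centroid: ȳ = ΣA·y / ΣA = 41.341 mm.
Transfer each piece to the horizontal axis through the centroid using Ī + A·d² with d = y − 41.341:
  flange: d = -30.341 mm → contributes +3 593 833 mm⁴
  web: d = 50.659 mm → contributes +9 407 224 mm⁴
Total I = 13 001 057 mm⁴.

I_xx ≈ 1.30 × 10⁷ mm⁴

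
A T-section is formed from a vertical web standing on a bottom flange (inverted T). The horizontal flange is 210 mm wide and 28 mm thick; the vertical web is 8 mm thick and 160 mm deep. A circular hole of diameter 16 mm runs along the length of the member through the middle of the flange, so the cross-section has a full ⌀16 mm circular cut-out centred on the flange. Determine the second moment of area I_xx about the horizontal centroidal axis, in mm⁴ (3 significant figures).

I_xx ≈ 1.23 × 10⁷ mm⁴

Decompose the section into non-overlapping parts with the origin at the bottom-left of its bounding rectangle.
Flange: 210 × 28, A = 5 880 mm², y = 14 mm, Ī = 384 160 mm⁴.
Web: 8 × 160, A = 1 280 mm², y = 108 mm, Ī = 2 730 667 mm⁴.
Hole (subtracted): ⌀16, A = 201.06 mm², y = 14 mm, Ī = 3 217 mm⁴.
Centroid: ȳ = ΣA·y / ΣA = 31.29 mm.
Transfer each piece to the horizontal centroidal axis using Ī + A·d² with d = y − 31.29:
  flange: d = -17.29 mm → contributes +2 141 950 mm⁴
  web: d = 76.71 mm → contributes +10 262 731 mm⁴
  hole: d = -17.29 mm → contributes −63 323 mm⁴
Total I = 12 341 358 mm⁴.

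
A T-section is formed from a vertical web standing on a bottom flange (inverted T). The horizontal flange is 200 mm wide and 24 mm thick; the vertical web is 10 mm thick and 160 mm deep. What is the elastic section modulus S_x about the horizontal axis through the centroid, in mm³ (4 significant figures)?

Split into non-overlapping primitives; take the origin at the lower-left of the bounding box.
Flange: 200 × 24, A = 4 800 mm², y = 12 mm, Ī = 230 400 mm⁴.
Web: 10 × 160, A = 1 600 mm², y = 104 mm, Ī = 3 413 333 mm⁴.
Centroid: ȳ = ΣA·y / ΣA = 35 mm.
Transfer each piece to the horizontal axis through the centroid using Ī + A·d² with d = y − 35:
  flange: d = -23 mm → contributes +2 769 600 mm⁴
  web: d = 69 mm → contributes +11 030 933 mm⁴
Total I = 13 800 533 mm⁴.
Extreme fibre distance c = 149 mm; S = I/c = 92 621 mm³.

S_x ≈ 9.262 × 10⁴ mm³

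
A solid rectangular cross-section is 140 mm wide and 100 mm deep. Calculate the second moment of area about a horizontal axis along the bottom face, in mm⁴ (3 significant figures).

I_base ≈ 4.67 × 10⁷ mm⁴

The section: 140 × 100, A = 14 000 mm², y = 50 mm, Ī = 11 666 667 mm⁴.
Transfer it to the bottom edge using Ī + A·d² with d = y − 0:
  the section: d = 50 mm → contributes +46 666 667 mm⁴
Total I = 46 666 667 mm⁴.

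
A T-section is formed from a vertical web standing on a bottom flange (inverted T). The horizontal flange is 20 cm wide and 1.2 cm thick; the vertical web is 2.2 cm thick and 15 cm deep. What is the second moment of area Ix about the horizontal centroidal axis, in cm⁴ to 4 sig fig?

Split into non-overlapping primitives; take the origin at the lower-left of the bounding box.
Flange: 20 × 1.2, A = 24 cm², y = 0.6 cm, Ī = 2.88 cm⁴.
Web: 2.2 × 15, A = 33 cm², y = 8.7 cm, Ī = 618.75 cm⁴.
Centroid: ȳ = ΣA·y / ΣA = 5.28947 cm.
Transfer each piece to the horizontal centroidal axis using Ī + A·d² with d = y − 5.28947:
  flange: d = -4.68947 cm → contributes +530.668 cm⁴
  web: d = 3.41053 cm → contributes +1002.6 cm⁴
Total I = 1533.26 cm⁴.

Ix ≈ 1533 cm⁴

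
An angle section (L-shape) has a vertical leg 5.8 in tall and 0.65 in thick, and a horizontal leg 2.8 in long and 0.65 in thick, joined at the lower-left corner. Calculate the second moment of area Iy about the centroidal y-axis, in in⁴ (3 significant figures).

Iy ≈ 2.67 in⁴

Split into non-overlapping primitives; take the origin at the lower-left of the bounding box.
Vertical leg: 0.65 × 5.8, A = 3.77 in², x = 0.325 in, Ī = 0.13274 in⁴.
Horizontal leg (remainder): 2.15 × 0.65, A = 1.3975 in², x = 1.725 in, Ī = 0.53833 in⁴.
Centroid: x̄ = ΣA·x / ΣA = 0.70362 in.
Transfer each piece to the centroidal y-axis using Ī + A·d² with d = x − 0.70362:
  vertical leg: d = -0.37862 in → contributes +0.67317 in⁴
  horizontal leg (remainder): d = 1.0214 in → contributes +1.9962 in⁴
Total I = 2.6694 in⁴.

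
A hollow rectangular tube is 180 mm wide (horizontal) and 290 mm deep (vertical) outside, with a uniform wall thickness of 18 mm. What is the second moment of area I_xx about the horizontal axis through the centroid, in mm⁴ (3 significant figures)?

I_xx ≈ 1.69 × 10⁸ mm⁴

Split into non-overlapping primitives; take the origin at the lower-left of the bounding box.
Outer rectangle: 180 × 290, A = 52 200 mm², y = 145 mm, Ī = 365 835 000 mm⁴.
Inner void (subtracted): 144 × 254, A = 36 576 mm², y = 145 mm, Ī = 196 644 768 mm⁴.
By symmetry the centroid is at mid-height, ȳ = 145 mm.
All pieces are centred on the horizontal axis through the centroid, so I = ΣĪ (holes subtracted) = 169 190 232 mm⁴.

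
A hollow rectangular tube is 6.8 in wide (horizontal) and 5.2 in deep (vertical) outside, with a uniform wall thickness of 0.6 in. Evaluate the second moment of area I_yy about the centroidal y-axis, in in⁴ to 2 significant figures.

I_yy ≈ 78 in⁴

Decompose the section into non-overlapping parts with the origin at the bottom-left of its bounding rectangle.
Outer rectangle: 6.8 × 5.2, A = 35.36 in², x = 3.4 in, Ī = 136.3 in⁴.
Inner void (subtracted): 5.6 × 4, A = 22.4 in², x = 3.4 in, Ī = 58.54 in⁴.
By symmetry the centroid is at mid-width, x̄ = 3.4 in.
All pieces are centred on the centroidal y-axis, so I = ΣĪ (holes subtracted) = 77.72 in⁴.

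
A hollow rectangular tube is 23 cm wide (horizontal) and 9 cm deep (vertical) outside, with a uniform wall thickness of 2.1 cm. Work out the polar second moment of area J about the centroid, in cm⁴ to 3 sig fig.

Break the section into simple shapes (no overlaps), measuring from the bottom-left corner of the bounding box.
Outer rectangle: 23 × 9, A = 207 cm², y = 4.5 cm, Ī = 1397.3 cm⁴.
Inner void (subtracted): 18.8 × 4.8, A = 90.24 cm², y = 4.5 cm, Ī = 173.26 cm⁴.
By symmetry the centroid is at mid-height, ȳ = 4.5 cm.
All pieces are centred on the centroidal x-axis, so I = ΣĪ (holes subtracted) = 1 224 cm⁴.
Repeating about the centroidal y-axis gives I_y = 6467.4 cm⁴.
Polar second moment: J = I_x + I_y = 7691.4 cm⁴.

J ≈ 7690 cm⁴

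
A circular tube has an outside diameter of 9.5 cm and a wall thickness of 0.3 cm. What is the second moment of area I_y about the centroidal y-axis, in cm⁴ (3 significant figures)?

Break the section into simple shapes (no overlaps), measuring from the bottom-left corner of the bounding box.
Outer circle: ⌀9.5, A = 70.882 cm², x = 4.75 cm, Ī = 399.82 cm⁴.
Bore (subtracted): ⌀8.9, A = 62.211 cm², x = 4.75 cm, Ī = 307.99 cm⁴.
By symmetry the centroid is at mid-width, x̄ = 4.75 cm.
All pieces are centred on the centroidal y-axis, so I = ΣĪ (holes subtracted) = 91.835 cm⁴.

I_y ≈ 91.8 cm⁴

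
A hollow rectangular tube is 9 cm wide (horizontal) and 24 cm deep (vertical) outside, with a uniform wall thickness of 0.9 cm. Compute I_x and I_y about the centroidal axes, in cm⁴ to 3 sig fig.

Decompose the section into non-overlapping parts with the origin at the bottom-left of its bounding rectangle.
Outer rectangle: 9 × 24, A = 216 cm², y = 12 cm, Ī = 10 368 cm⁴.
Inner void (subtracted): 7.2 × 22.2, A = 159.84 cm², y = 12 cm, Ī = 6564.6 cm⁴.
By symmetry the centroid is at mid-height, ȳ = 12 cm.
All pieces are centred on the centroidal x-axis, so I = ΣĪ (holes subtracted) = 3803.4 cm⁴.
Repeating about the centroidal y-axis gives I_y = 767.49 cm⁴.

I_x ≈ 3800 cm⁴, I_y ≈ 767 cm⁴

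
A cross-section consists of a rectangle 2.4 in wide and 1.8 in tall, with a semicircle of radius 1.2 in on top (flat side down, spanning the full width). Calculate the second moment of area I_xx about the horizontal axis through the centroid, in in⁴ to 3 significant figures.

I_xx ≈ 4.34 in⁴

Decompose the section into non-overlapping parts with the origin at the bottom-left of its bounding rectangle.
Rectangular body: 2.4 × 1.8, A = 4.32 in², y = 0.9 in, Ī = 1.1664 in⁴.
Semicircular cap: semicircle r = 1.2, A = 2.2619 in², y = 2.3093 in, Ī = 0.22759 in⁴.
Centroid: ȳ = ΣA·y / ΣA = 1.3843 in.
Transfer each piece to the horizontal axis through the centroid using Ī + A·d² with d = y − 1.3843:
  rectangular body: d = -0.48432 in → contributes +2.1797 in⁴
  semicircular cap: d = 0.92498 in → contributes +2.1629 in⁴
Total I = 4.3426 in⁴.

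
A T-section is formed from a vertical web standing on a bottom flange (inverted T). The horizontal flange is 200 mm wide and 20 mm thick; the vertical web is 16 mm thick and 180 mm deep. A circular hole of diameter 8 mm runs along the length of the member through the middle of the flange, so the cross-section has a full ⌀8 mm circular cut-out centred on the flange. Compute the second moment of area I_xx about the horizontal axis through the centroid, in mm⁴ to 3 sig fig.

Break the section into simple shapes (no overlaps), measuring from the bottom-left corner of the bounding box.
Flange: 200 × 20, A = 4 000 mm², y = 10 mm, Ī = 133 333 mm⁴.
Web: 16 × 180, A = 2 880 mm², y = 110 mm, Ī = 7 776 000 mm⁴.
Hole (subtracted): ⌀8, A = 50.265 mm², y = 10 mm, Ī = 201.06 mm⁴.
Centroid: ȳ = ΣA·y / ΣA = 52.169 mm.
Transfer each piece to the horizontal axis through the centroid using Ī + A·d² with d = y − 52.169:
  flange: d = -42.169 mm → contributes +7 246 080 mm⁴
  web: d = 57.831 mm → contributes +17 408 093 mm⁴
  hole: d = -42.169 mm → contributes −89 582 mm⁴
Total I = 24 564 590 mm⁴.

I_xx ≈ 2.46 × 10⁷ mm⁴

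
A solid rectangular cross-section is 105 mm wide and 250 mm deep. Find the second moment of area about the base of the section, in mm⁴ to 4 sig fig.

I_base ≈ 5.469 × 10⁸ mm⁴

The section: 105 × 250, A = 26 250 mm², y = 125 mm, Ī = 136 718 750 mm⁴.
Transfer it to the bottom edge using Ī + A·d² with d = y − 0:
  the section: d = 125 mm → contributes +546 875 000 mm⁴
Total I = 546 875 000 mm⁴.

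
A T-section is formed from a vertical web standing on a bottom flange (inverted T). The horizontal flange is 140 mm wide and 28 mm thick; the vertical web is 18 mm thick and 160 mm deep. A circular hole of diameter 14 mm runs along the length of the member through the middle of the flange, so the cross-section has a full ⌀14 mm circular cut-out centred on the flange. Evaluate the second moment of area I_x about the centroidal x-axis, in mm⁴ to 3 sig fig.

I_x ≈ 2.08 × 10⁷ mm⁴

Break the section into simple shapes (no overlaps), measuring from the bottom-left corner of the bounding box.
Flange: 140 × 28, A = 3 920 mm², y = 14 mm, Ī = 256 107 mm⁴.
Web: 18 × 160, A = 2 880 mm², y = 108 mm, Ī = 6 144 000 mm⁴.
Hole (subtracted): ⌀14, A = 153.94 mm², y = 14 mm, Ī = 1885.7 mm⁴.
Centroid: ȳ = ΣA·y / ΣA = 54.734 mm.
Transfer each piece to the centroidal x-axis using Ī + A·d² with d = y − 54.734:
  flange: d = -40.734 mm → contributes +6 760 368 mm⁴
  web: d = 53.266 mm → contributes +14 315 360 mm⁴
  hole: d = -40.734 mm → contributes −257 307 mm⁴
Total I = 20 818 420 mm⁴.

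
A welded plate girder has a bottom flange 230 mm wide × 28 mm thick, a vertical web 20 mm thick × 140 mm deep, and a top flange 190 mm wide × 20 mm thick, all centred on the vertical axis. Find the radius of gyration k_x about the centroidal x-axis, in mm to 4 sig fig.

Treat the section as a set of non-overlapping primitives; coordinates are from the bounding-box lower-left.
Bottom plate: 230 × 28, A = 6 440 mm², y = 14 mm, Ī = 420 747 mm⁴.
Web plate: 20 × 140, A = 2 800 mm², y = 98 mm, Ī = 4 573 333 mm⁴.
Top plate: 190 × 20, A = 3 800 mm², y = 178 mm, Ī = 126 667 mm⁴.
Centroid: ȳ = ΣA·y / ΣA = 79.8282 mm.
Transfer each piece to the centroidal x-axis using Ī + A·d² with d = y − 79.8282:
  bottom plate: d = -65.8282 mm → contributes +28 327 551 mm⁴
  web plate: d = 18.1718 mm → contributes +5 497 931 mm⁴
  top plate: d = 98.1718 mm → contributes +36 749 920 mm⁴
Total I = 70 575 402 mm⁴.
Radius of gyration: k = √(I/A) = √(70 575 402 / 13 040) = 73.5678 mm.

k_x ≈ 73.57 mm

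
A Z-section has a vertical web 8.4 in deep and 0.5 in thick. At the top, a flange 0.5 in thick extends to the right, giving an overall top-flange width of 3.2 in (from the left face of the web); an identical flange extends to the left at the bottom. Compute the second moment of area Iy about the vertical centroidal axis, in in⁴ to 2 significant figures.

Break the section into simple shapes (no overlaps), measuring from the bottom-left corner of the bounding box.
Web: 0.5 × 8.4, A = 4.2 in², x = 2.95 in, Ī = 0.0875 in⁴.
Top flange (beyond web): 2.7 × 0.5, A = 1.35 in², x = 4.55 in, Ī = 0.8201 in⁴.
Bottom flange (beyond web): 2.7 × 0.5, A = 1.35 in², x = 1.35 in, Ī = 0.8201 in⁴.
Centroid: x̄ = ΣA·x / ΣA = 2.95 in.
Transfer each piece to the vertical centroidal axis using Ī + A·d² with d = x − 2.95:
  web: d = 0 in → contributes +0.0875 in⁴
  top flange (beyond web): d = 1.6 in → contributes +4.276 in⁴
  bottom flange (beyond web): d = -1.6 in → contributes +4.276 in⁴
Total I = 8.64 in⁴.

Iy ≈ 8.6 in⁴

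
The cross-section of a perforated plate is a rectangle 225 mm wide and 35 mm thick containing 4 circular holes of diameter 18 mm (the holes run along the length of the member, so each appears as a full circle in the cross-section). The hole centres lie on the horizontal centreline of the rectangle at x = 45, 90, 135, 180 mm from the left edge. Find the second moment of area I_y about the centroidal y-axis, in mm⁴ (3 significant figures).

I_y ≈ 3.06 × 10⁷ mm⁴

Break the section into simple shapes (no overlaps), measuring from the bottom-left corner of the bounding box.
Plate: 225 × 35, A = 7 875 mm², x = 112.5 mm, Ī = 33 222 656 mm⁴.
Hole 1 (subtracted): ⌀18, A = 254.47 mm², x = 45 mm, Ī = 5 153 mm⁴.
Hole 2 (subtracted): ⌀18, A = 254.47 mm², x = 90 mm, Ī = 5 153 mm⁴.
Hole 3 (subtracted): ⌀18, A = 254.47 mm², x = 135 mm, Ī = 5 153 mm⁴.
Hole 4 (subtracted): ⌀18, A = 254.47 mm², x = 180 mm, Ī = 5 153 mm⁴.
By symmetry the centroid is at mid-width, x̄ = 112.5 mm.
Transfer each piece to the centroidal y-axis using Ī + A·d² with d = x − 112.5:
  plate: d = 0 mm → contributes +33 222 656 mm⁴
  hole 1: d = -67.5 mm → contributes −1 164 577 mm⁴
  hole 2: d = -22.5 mm → contributes −133 978 mm⁴
  hole 3: d = 22.5 mm → contributes −133 978 mm⁴
  hole 4: d = 67.5 mm → contributes −1 164 577 mm⁴
Total I = 30 625 546 mm⁴.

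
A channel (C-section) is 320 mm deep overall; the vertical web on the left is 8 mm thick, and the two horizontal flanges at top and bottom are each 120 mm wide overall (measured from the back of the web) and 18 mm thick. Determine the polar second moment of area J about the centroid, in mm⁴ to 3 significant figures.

Break the section into simple shapes (no overlaps), measuring from the bottom-left corner of the bounding box.
Web: 8 × 320, A = 2 560 mm², y = 160 mm, Ī = 21 845 333 mm⁴.
Top flange (beyond web): 112 × 18, A = 2 016 mm², y = 311 mm, Ī = 54 432 mm⁴.
Bottom flange (beyond web): 112 × 18, A = 2 016 mm², y = 9 mm, Ī = 54 432 mm⁴.
By symmetry the centroid is at mid-height, ȳ = 160 mm.
Transfer each piece to the centroidal x-axis using Ī + A·d² with d = y − 160:
  web: d = 0 mm → contributes +21 845 333 mm⁴
  top flange (beyond web): d = 151 mm → contributes +46 021 248 mm⁴
  bottom flange (beyond web): d = -151 mm → contributes +46 021 248 mm⁴
Total I = 113 887 829 mm⁴.
For the y-axis: x̄ = 40.699 mm.
Repeating about the centroidal y-axis gives I_y = 9 865 408 mm⁴.
Polar second moment: J = I_x + I_y = 123 753 238 mm⁴.

J ≈ 1.24 × 10⁸ mm⁴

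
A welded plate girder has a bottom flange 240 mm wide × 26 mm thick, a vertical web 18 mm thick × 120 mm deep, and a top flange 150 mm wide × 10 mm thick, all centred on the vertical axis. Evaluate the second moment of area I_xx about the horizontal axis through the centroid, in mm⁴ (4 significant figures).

I_xx ≈ 2.960 × 10⁷ mm⁴

Decompose the section into non-overlapping parts with the origin at the bottom-left of its bounding rectangle.
Bottom plate: 240 × 26, A = 6 240 mm², y = 13 mm, Ī = 351 520 mm⁴.
Web plate: 18 × 120, A = 2 160 mm², y = 86 mm, Ī = 2 592 000 mm⁴.
Top plate: 150 × 10, A = 1 500 mm², y = 151 mm, Ī = 12 500 mm⁴.
Centroid: ȳ = ΣA·y / ΣA = 49.8364 mm.
Transfer each piece to the horizontal axis through the centroid using Ī + A·d² with d = y − 49.8364:
  bottom plate: d = -36.8364 mm → contributes +8 818 686 mm⁴
  web plate: d = 36.1636 mm → contributes +5 416 867 mm⁴
  top plate: d = 101.164 mm → contributes +15 363 622 mm⁴
Total I = 29 599 175 mm⁴.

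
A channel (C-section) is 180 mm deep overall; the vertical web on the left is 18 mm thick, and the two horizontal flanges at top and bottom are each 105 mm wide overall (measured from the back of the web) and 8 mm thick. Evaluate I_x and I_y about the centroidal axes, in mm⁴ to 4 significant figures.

Decompose the section into non-overlapping parts with the origin at the bottom-left of its bounding rectangle.
Web: 18 × 180, A = 3 240 mm², y = 90 mm, Ī = 8 748 000 mm⁴.
Top flange (beyond web): 87 × 8, A = 696 mm², y = 176 mm, Ī = 3 712 mm⁴.
Bottom flange (beyond web): 87 × 8, A = 696 mm², y = 4 mm, Ī = 3 712 mm⁴.
By symmetry the centroid is at mid-height, ȳ = 90 mm.
Transfer each piece to the centroidal x-axis using Ī + A·d² with d = y − 90:
  web: d = 0 mm → contributes +8 748 000 mm⁴
  top flange (beyond web): d = 86 mm → contributes +5 151 328 mm⁴
  bottom flange (beyond web): d = -86 mm → contributes +5 151 328 mm⁴
Total I = 19 050 656 mm⁴.
For the y-axis: x̄ = 24.7772 mm.
Repeating about the centroidal y-axis gives I_y = 3 649 186 mm⁴.

I_x ≈ 1.905 × 10⁷ mm⁴, I_y ≈ 3.649 × 10⁶ mm⁴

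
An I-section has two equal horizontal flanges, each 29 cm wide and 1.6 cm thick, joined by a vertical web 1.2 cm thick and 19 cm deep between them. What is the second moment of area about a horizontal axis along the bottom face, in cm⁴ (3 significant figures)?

I_base ≈ 2.48 × 10⁴ cm⁴

Treat the section as a set of non-overlapping primitives; coordinates are from the bounding-box lower-left.
Bottom flange: 29 × 1.6, A = 46.4 cm², y = 0.8 cm, Ī = 9.8987 cm⁴.
Web: 1.2 × 19, A = 22.8 cm², y = 11.1 cm, Ī = 685.9 cm⁴.
Top flange: 29 × 1.6, A = 46.4 cm², y = 21.4 cm, Ī = 9.8987 cm⁴.
Transfer each piece to the bottom edge using Ī + A·d² with d = y − 0:
  bottom flange: d = 0.8 cm → contributes +39.595 cm⁴
  web: d = 11.1 cm → contributes +3495.1 cm⁴
  top flange: d = 21.4 cm → contributes +21 259 cm⁴
Total I = 24 794 cm⁴.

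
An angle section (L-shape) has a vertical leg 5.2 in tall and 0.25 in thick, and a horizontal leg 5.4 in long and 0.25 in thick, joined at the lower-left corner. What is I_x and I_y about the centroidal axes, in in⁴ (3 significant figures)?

I_x ≈ 6.90 in⁴, I_y ≈ 7.57 in⁴

Treat the section as a set of non-overlapping primitives; coordinates are from the bounding-box lower-left.
Vertical leg: 0.25 × 5.2, A = 1.3 in², y = 2.6 in, Ī = 2.9293 in⁴.
Horizontal leg (remainder): 5.15 × 0.25, A = 1.2875 in², y = 0.125 in, Ī = 0.0067057 in⁴.
Centroid: ȳ = ΣA·y / ΣA = 1.3685 in.
Transfer each piece to the centroidal x-axis using Ī + A·d² with d = y − 1.3685:
  vertical leg: d = 1.2315 in → contributes +4.901 in⁴
  horizontal leg (remainder): d = -1.2435 in → contributes +1.9975 in⁴
Total I = 6.8985 in⁴.
For the y-axis: x̄ = 1.4685 in.
Repeating about the centroidal y-axis gives I_y = 7.568 in⁴.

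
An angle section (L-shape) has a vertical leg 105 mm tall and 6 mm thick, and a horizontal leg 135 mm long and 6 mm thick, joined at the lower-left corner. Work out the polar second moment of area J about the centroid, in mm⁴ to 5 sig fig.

Decompose the section into non-overlapping parts with the origin at the bottom-left of its bounding rectangle.
Vertical leg: 6 × 105, A = 630 mm², y = 52.5 mm, Ī = 578812.5 mm⁴.
Horizontal leg (remainder): 129 × 6, A = 774 mm², y = 3 mm, Ī = 2 322 mm⁴.
Centroid: ȳ = ΣA·y / ΣA = 25.21154 mm.
Transfer each piece to the centroidal x-axis using Ī + A·d² with d = y − 25.21154:
  vertical leg: d = 27.28846 mm → contributes +1 047 948 mm⁴
  horizontal leg (remainder): d = -22.21154 mm → contributes +384176.8 mm⁴
Total I = 1 432 125 mm⁴.
For the y-axis: x̄ = 40.21154 mm.
Repeating about the centroidal y-axis gives I_y = 2 657 655 mm⁴.
Polar second moment: J = I_x + I_y = 4 089 780 mm⁴.

J ≈ 4.0898 × 10⁶ mm⁴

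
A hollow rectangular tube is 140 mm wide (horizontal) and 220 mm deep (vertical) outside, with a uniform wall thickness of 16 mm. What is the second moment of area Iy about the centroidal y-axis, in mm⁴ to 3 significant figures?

Iy ≈ 3.06 × 10⁷ mm⁴

Decompose the section into non-overlapping parts with the origin at the bottom-left of its bounding rectangle.
Outer rectangle: 140 × 220, A = 30 800 mm², x = 70 mm, Ī = 50 306 667 mm⁴.
Inner void (subtracted): 108 × 188, A = 20 304 mm², x = 70 mm, Ī = 19 735 488 mm⁴.
By symmetry the centroid is at mid-width, x̄ = 70 mm.
All pieces are centred on the centroidal y-axis, so I = ΣĪ (holes subtracted) = 30 571 179 mm⁴.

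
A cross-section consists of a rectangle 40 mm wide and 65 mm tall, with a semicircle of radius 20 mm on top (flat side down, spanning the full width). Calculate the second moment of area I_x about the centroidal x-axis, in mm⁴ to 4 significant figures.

Treat the section as a set of non-overlapping primitives; coordinates are from the bounding-box lower-left.
Rectangular body: 40 × 65, A = 2 600 mm², y = 32.5 mm, Ī = 915 417 mm⁴.
Semicircular cap: semicircle r = 20, A = 628.319 mm², y = 73.4883 mm, Ī = 17561.1 mm⁴.
Centroid: ȳ = ΣA·y / ΣA = 40.4774 mm.
Transfer each piece to the centroidal x-axis using Ī + A·d² with d = y − 40.4774:
  rectangular body: d = -7.97743 mm → contributes +1 080 879 mm⁴
  semicircular cap: d = 33.0108 mm → contributes +702 249 mm⁴
Total I = 1 783 128 mm⁴.

I_x ≈ 1.783 × 10⁶ mm⁴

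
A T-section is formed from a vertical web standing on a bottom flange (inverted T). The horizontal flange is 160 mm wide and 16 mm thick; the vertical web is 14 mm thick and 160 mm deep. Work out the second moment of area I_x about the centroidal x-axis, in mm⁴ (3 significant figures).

Treat the section as a set of non-overlapping primitives; coordinates are from the bounding-box lower-left.
Flange: 160 × 16, A = 2 560 mm², y = 8 mm, Ī = 54 613 mm⁴.
Web: 14 × 160, A = 2 240 mm², y = 96 mm, Ī = 4 778 667 mm⁴.
Centroid: ȳ = ΣA·y / ΣA = 49.067 mm.
Transfer each piece to the centroidal x-axis using Ī + A·d² with d = y − 49.067:
  flange: d = -41.067 mm → contributes +4 371 979 mm⁴
  web: d = 46.933 mm → contributes +9 712 799 mm⁴
Total I = 14 084 779 mm⁴.

I_x ≈ 1.41 × 10⁷ mm⁴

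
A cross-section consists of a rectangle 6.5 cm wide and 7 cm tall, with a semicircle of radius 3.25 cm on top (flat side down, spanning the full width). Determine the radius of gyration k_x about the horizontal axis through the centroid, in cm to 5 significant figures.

Decompose the section into non-overlapping parts with the origin at the bottom-left of its bounding rectangle.
Rectangular body: 6.5 × 7, A = 45.5 cm², y = 3.5 cm, Ī = 185.7917 cm⁴.
Semicircular cap: semicircle r = 3.25, A = 16.59154 cm², y = 8.379343 cm, Ī = 12.24519 cm⁴.
Centroid: ȳ = ΣA·y / ΣA = 4.803814 cm.
Transfer each piece to the horizontal axis through the centroid using Ī + A·d² with d = y − 4.803814:
  rectangular body: d = -1.303814 cm → contributes +263.1385 cm⁴
  semicircular cap: d = 3.575529 cm → contributes +224.3582 cm⁴
Total I = 487.4967 cm⁴.
Radius of gyration: k = √(I/A) = √(487.4967 / 62.09154) = 2.80201 cm.

k_x ≈ 2.8020 cm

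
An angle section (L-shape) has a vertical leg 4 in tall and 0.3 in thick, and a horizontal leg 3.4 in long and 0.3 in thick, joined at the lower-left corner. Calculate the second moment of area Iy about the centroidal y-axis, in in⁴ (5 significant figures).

Treat the section as a set of non-overlapping primitives; coordinates are from the bounding-box lower-left.
Vertical leg: 0.3 × 4, A = 1.2 in², x = 0.15 in, Ī = 0.009 in⁴.
Horizontal leg (remainder): 3.1 × 0.3, A = 0.93 in², x = 1.85 in, Ī = 0.744775 in⁴.
Centroid: x̄ = ΣA·x / ΣA = 0.8922535 in.
Transfer each piece to the centroidal y-axis using Ī + A·d² with d = x − 0.8922535:
  vertical leg: d = -0.7422535 in → contributes +0.6701283 in⁴
  horizontal leg (remainder): d = 0.9577465 in → contributes +1.597844 in⁴
Total I = 2.267972 in⁴.

Iy ≈ 2.2680 in⁴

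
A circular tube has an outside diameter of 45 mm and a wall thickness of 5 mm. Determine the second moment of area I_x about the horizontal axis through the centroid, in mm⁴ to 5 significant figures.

Decompose the section into non-overlapping parts with the origin at the bottom-left of its bounding rectangle.
Outer circle: ⌀45, A = 1590.431 mm², y = 22.5 mm, Ī = 201 289 mm⁴.
Bore (subtracted): ⌀35, A = 962.1128 mm², y = 22.5 mm, Ī = 73661.76 mm⁴.
By symmetry the centroid is at mid-height, ȳ = 22.5 mm.
All pieces are centred on the horizontal axis through the centroid, so I = ΣĪ (holes subtracted) = 127627.2 mm⁴.

I_x ≈ 1.2763 × 10⁵ mm⁴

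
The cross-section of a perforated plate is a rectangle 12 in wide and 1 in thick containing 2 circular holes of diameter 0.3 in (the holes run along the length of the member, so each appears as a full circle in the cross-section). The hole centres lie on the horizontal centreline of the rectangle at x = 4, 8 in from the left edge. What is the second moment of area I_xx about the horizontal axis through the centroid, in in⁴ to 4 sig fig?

Break the section into simple shapes (no overlaps), measuring from the bottom-left corner of the bounding box.
Plate: 12 × 1, A = 12 in², y = 0.5 in, Ī = 1 in⁴.
Hole 1 (subtracted): ⌀0.3, A = 0.0706858 in², y = 0.5 in, Ī = 0.000397608 in⁴.
Hole 2 (subtracted): ⌀0.3, A = 0.0706858 in², y = 0.5 in, Ī = 0.000397608 in⁴.
By symmetry the centroid is at mid-height, ȳ = 0.5 in.
All pieces are centred on the horizontal axis through the centroid, so I = ΣĪ (holes subtracted) = 0.999205 in⁴.

I_xx ≈ 0.9992 in⁴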